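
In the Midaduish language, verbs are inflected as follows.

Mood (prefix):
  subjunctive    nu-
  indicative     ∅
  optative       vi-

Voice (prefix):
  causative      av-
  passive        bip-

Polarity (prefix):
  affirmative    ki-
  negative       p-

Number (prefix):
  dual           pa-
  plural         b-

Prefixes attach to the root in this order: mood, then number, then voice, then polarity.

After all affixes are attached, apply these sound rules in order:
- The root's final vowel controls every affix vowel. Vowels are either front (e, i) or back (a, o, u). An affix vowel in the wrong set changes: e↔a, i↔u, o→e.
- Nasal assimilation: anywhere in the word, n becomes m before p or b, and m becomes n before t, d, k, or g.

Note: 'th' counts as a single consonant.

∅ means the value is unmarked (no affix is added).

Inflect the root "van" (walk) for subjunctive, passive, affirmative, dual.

kubuppanuvan

Attach mood subjunctive nu- → nuvan.
Attach number dual pa- → panuvan.
Attach voice passive bip- → bippanuvan.
Attach polarity affirmative ki- → kibippanuvan.
Apply vowel harmony: kibippanuvan → kubuppanuvan.
Nasal assimilation: no change.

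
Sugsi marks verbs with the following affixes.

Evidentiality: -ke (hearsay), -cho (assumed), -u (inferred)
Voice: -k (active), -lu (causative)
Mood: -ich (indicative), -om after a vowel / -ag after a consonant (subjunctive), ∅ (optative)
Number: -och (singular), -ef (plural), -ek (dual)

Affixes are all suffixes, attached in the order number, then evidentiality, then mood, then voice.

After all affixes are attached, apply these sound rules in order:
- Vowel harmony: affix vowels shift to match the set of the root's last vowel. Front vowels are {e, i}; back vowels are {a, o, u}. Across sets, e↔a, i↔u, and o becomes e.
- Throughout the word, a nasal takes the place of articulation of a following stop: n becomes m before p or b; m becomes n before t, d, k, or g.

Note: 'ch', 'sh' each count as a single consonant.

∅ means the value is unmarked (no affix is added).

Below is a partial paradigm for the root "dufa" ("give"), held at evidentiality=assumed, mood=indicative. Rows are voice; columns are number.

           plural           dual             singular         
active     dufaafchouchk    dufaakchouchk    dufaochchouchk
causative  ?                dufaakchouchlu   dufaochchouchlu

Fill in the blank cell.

Attach number plural -ef → dufaef.
Attach evidentiality assumed -cho → dufaefcho.
Attach mood indicative -ich → dufaefchoich.
Attach voice causative -lu → dufaefchoichlu.
Apply vowel harmony: dufaefchoichlu → dufaafchouchlu.
Nasal assimilation: no change.

dufaafchouchlu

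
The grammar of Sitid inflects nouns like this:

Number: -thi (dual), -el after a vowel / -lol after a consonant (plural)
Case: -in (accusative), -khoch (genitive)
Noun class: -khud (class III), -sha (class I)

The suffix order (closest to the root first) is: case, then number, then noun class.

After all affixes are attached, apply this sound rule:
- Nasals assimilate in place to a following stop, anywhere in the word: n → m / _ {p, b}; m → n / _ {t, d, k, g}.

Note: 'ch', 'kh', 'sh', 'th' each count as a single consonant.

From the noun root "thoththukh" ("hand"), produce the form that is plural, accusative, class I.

thoththukhinlolsha

Attach case accusative -in → thoththukhin.
Attach number plural -lol (after consonant 'n') → thoththukhinlol.
Attach noun class class I -sha → thoththukhinlolsha.
Nasal assimilation: no change.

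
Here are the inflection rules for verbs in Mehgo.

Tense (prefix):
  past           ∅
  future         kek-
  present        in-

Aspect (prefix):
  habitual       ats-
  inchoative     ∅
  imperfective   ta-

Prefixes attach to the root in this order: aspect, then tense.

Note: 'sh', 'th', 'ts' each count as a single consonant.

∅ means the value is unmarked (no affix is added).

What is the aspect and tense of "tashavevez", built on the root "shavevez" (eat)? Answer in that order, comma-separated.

Segment: ta-shavevez.
aspect: ta- → imperfective.
tense: ∅ → past.

imperfective, past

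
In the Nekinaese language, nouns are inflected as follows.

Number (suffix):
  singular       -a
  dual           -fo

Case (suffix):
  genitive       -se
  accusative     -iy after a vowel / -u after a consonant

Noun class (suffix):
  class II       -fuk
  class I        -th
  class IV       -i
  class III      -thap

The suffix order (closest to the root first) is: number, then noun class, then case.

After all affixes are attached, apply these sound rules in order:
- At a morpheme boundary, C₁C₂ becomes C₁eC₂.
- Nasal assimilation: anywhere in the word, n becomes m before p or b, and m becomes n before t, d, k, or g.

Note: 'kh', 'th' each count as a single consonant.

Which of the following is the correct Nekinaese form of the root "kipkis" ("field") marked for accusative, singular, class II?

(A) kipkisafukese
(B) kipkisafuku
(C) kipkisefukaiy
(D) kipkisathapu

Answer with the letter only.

Attach number singular -a → kipkisa.
Attach noun class class II -fuk → kipkisafuk.
Attach case accusative -u (after consonant 'k') → kipkisafuku.
Epenthesis: no change.
Nasal assimilation: no change.
So the correct form is kipkisafuku, option (B).
(A) kipkisafukese is wrong: it uses genitive instead of accusative for case.
(C) kipkisefukaiy is wrong: it has the affixes in the wrong order.
(D) kipkisathapu is wrong: it uses class III instead of class II for noun class.

B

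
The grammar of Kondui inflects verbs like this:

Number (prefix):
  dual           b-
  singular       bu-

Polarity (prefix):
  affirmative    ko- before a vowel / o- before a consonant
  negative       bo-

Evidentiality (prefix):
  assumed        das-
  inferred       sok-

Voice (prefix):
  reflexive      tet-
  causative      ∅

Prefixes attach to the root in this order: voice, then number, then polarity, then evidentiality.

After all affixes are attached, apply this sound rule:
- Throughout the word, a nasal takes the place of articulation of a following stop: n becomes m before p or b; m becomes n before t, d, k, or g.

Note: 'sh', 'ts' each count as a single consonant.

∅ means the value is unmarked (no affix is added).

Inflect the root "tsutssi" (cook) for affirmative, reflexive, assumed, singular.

Attach voice reflexive tet- → tettsutssi.
Attach number singular bu- → butettsutssi.
Attach polarity affirmative o- (before consonant 'b') → obutettsutssi.
Attach evidentiality assumed das- → dasobutettsutssi.
Nasal assimilation: no change.

dasobutettsutssi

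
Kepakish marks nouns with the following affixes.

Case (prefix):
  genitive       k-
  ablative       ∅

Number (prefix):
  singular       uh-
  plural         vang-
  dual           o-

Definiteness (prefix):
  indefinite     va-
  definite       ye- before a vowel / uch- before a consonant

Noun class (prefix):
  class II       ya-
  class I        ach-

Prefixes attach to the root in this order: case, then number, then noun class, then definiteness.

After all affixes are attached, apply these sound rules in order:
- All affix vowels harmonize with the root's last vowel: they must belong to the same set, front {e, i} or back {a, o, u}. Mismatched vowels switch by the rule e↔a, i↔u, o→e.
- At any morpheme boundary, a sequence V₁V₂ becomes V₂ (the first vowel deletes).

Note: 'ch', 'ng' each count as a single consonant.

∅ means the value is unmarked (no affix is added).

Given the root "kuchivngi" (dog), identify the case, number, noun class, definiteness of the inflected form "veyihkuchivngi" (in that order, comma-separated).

ablative, singular, class II, indefinite

Segment: va-ya-uh-kuchivngi.
case: ∅ → ablative.
number: uh- → singular.
noun class: ya- → class II.
definiteness: va- → indefinite.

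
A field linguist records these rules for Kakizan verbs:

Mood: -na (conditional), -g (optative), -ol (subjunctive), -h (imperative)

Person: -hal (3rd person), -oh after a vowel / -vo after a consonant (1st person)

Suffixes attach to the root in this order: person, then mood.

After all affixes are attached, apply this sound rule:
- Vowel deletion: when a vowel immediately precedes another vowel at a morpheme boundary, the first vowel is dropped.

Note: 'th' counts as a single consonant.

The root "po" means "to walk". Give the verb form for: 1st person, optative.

pohg

Attach person 1st person -oh (after vowel 'o') → pooh.
Attach mood optative -g → poohg.
Apply vowel deletion: poohg → pohg.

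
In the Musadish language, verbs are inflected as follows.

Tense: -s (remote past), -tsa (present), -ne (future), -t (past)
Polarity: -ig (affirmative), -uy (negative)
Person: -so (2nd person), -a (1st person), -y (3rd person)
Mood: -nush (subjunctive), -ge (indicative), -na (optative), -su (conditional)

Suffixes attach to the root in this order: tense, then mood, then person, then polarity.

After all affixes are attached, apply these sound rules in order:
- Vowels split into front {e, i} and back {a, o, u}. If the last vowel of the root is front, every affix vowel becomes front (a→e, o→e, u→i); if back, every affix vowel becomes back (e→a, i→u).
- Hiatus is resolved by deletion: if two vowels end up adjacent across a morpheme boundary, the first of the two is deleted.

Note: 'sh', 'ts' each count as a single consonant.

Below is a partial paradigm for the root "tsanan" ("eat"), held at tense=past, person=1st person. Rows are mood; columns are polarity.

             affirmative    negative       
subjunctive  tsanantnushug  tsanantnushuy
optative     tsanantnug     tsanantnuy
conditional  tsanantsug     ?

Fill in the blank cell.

tsanantsuy

Attach tense past -t → tsanant.
Attach mood conditional -su → tsanantsu.
Attach person 1st person -a → tsanantsua.
Attach polarity negative -uy → tsanantsuauy.
Vowel harmony: no change.
Apply vowel deletion: tsanantsuauy → tsanantsuy.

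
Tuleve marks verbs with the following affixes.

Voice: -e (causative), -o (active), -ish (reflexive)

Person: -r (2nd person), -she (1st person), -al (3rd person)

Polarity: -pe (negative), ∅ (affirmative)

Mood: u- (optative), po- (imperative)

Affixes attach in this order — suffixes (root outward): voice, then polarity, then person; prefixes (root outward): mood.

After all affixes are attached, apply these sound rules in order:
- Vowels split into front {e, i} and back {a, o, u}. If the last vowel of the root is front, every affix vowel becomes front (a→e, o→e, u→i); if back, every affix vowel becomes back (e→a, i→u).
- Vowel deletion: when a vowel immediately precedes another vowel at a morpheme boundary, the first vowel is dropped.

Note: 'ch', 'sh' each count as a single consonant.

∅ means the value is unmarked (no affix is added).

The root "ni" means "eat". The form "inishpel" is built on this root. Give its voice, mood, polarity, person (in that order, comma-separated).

reflexive, optative, negative, 3rd person

Segment: u-ni-ish-pe-al.
voice: -ish → reflexive.
mood: u- → optative.
polarity: -pe → negative.
person: -al → 3rd person.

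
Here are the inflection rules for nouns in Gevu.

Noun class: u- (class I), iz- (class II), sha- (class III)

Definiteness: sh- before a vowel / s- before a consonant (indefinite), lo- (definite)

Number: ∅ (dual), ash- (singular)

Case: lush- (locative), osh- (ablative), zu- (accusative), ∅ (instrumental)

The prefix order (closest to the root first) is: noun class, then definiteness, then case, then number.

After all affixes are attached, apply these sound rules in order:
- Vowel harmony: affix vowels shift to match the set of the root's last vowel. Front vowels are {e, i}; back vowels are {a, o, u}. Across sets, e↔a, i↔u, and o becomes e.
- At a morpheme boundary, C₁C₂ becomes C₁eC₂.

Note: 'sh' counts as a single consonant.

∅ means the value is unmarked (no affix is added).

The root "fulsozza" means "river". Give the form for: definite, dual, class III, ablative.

Attach noun class class III sha- → shafulsozza.
Attach definiteness definite lo- → loshafulsozza.
Attach case ablative osh- → oshloshafulsozza.
number = dual: zero marking, form stays oshloshafulsozza.
Vowel harmony: no change.
Apply epenthesis: oshloshafulsozza → osheloshafulsozza.

osheloshafulsozza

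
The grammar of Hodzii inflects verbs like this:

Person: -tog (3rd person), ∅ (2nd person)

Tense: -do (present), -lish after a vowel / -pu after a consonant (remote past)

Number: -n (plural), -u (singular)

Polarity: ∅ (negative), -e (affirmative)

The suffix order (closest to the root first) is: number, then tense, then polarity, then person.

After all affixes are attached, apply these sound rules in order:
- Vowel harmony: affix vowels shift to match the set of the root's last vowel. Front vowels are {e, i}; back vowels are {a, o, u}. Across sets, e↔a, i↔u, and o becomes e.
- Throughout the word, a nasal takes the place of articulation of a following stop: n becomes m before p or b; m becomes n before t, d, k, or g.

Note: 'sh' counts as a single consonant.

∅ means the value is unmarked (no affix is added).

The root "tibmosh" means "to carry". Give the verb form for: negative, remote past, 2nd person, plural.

tibmoshmpu

Attach number plural -n → tibmoshn.
Attach tense remote past -pu (after consonant 'n') → tibmoshnpu.
polarity = negative: zero marking, form stays tibmoshnpu.
person = 2nd person: zero marking, form stays tibmoshnpu.
Vowel harmony: no change.
Apply nasal assimilation: tibmoshnpu → tibmoshmpu.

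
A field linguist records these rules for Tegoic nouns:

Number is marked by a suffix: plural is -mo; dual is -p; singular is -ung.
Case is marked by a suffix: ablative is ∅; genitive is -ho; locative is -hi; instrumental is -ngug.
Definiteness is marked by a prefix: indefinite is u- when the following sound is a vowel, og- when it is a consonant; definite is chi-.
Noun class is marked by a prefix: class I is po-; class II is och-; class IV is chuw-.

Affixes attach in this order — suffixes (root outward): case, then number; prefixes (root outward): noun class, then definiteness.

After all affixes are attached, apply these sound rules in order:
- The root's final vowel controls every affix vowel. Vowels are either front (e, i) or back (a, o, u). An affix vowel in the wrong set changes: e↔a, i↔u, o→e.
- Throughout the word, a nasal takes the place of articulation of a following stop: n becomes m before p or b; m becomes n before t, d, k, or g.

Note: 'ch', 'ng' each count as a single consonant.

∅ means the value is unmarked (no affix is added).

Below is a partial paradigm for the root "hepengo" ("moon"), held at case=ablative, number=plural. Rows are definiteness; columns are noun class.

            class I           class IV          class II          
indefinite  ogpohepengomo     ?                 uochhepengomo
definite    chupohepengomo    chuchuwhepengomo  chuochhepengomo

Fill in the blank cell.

Attach noun class class IV chuw- → chuwhepengo.
Attach definiteness indefinite og- (before consonant 'ch') → ogchuwhepengo.
case = ablative: zero marking, form stays ogchuwhepengo.
Attach number plural -mo → ogchuwhepengomo.
Vowel harmony: no change.
Nasal assimilation: no change.

ogchuwhepengomo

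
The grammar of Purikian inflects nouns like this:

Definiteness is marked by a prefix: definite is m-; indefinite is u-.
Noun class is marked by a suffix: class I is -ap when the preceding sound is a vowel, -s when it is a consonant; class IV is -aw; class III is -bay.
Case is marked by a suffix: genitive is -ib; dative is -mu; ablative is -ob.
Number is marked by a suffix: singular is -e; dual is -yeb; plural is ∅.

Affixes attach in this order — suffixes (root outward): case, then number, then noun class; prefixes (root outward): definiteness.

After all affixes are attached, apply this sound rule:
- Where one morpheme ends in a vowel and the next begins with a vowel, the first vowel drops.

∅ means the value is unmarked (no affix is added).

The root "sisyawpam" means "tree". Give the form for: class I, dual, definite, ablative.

Attach case ablative -ob → sisyawpamob.
Attach number dual -yeb → sisyawpamobyeb.
Attach definiteness definite m- → msisyawpamobyeb.
Attach noun class class I -s (after consonant 'b') → msisyawpamobyebs.
Vowel deletion: no change.

msisyawpamobyebs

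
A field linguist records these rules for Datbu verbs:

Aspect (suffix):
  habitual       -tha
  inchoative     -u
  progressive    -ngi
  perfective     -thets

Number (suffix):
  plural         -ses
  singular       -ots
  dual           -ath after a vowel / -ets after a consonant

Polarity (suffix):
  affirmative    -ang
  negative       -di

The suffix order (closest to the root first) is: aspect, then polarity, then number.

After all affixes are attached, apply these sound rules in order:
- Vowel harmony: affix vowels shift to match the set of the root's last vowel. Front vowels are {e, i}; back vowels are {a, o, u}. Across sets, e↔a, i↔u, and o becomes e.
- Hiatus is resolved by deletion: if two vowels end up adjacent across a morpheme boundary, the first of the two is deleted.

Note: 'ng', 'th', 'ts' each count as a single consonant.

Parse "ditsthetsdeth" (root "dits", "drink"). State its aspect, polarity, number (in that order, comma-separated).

perfective, negative, dual

Segment: dits-thets-di-ath.
aspect: -thets → perfective.
polarity: -di → negative.
number: -ath/ets → dual.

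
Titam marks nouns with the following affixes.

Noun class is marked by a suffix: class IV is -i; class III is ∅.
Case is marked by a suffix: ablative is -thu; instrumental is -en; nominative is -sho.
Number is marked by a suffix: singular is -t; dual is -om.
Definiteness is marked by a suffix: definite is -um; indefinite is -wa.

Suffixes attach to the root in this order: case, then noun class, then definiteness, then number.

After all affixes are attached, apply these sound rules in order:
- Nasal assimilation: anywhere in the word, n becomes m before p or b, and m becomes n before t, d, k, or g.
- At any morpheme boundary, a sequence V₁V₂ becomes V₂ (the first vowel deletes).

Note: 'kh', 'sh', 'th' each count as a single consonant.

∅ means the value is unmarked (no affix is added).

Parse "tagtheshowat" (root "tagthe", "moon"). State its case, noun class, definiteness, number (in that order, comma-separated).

nominative, class III, indefinite, singular

Segment: tagthe-sho-wa-t.
case: -sho → nominative.
noun class: ∅ → class III.
definiteness: -wa → indefinite.
number: -t → singular.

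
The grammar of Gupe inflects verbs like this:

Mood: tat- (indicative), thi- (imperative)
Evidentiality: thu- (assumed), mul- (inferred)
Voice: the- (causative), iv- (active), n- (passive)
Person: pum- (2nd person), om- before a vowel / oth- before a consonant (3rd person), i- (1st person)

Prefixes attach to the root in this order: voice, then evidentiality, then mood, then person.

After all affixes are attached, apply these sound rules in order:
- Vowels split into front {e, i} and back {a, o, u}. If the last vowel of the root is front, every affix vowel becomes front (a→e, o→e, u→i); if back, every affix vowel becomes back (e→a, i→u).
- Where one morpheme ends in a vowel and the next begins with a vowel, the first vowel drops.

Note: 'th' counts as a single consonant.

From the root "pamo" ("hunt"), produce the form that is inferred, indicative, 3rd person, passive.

othtatmulnpamo

Attach voice passive n- → npamo.
Attach evidentiality inferred mul- → mulnpamo.
Attach mood indicative tat- → tatmulnpamo.
Attach person 3rd person oth- (before consonant 't') → othtatmulnpamo.
Vowel harmony: no change.
Vowel deletion: no change.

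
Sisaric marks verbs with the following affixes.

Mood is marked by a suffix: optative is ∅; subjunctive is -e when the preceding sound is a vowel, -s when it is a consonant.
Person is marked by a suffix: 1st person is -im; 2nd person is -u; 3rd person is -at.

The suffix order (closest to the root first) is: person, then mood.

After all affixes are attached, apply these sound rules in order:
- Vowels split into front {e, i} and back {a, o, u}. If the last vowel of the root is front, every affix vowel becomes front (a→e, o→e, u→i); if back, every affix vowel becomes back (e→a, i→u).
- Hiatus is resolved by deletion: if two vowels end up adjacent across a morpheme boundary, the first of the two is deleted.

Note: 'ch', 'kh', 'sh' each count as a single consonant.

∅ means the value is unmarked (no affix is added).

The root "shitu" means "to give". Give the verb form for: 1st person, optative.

Attach person 1st person -im → shituim.
mood = optative: zero marking, form stays shituim.
Apply vowel harmony: shituim → shituum.
Apply vowel deletion: shituum → shitum.

shitum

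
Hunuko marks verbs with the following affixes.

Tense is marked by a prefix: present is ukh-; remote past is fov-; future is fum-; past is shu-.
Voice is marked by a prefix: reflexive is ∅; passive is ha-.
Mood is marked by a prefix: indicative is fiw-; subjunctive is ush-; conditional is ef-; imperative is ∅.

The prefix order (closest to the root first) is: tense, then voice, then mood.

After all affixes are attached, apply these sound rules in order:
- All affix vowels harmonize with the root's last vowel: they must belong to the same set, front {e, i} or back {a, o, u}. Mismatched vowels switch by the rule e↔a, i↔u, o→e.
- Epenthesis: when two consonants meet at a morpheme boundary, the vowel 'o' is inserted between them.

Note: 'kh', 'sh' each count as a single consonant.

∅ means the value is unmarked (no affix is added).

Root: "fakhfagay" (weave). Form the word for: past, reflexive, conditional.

afoshufakhfagay

Attach tense past shu- → shufakhfagay.
voice = reflexive: zero marking, form stays shufakhfagay.
Attach mood conditional ef- → efshufakhfagay.
Apply vowel harmony: efshufakhfagay → afshufakhfagay.
Apply epenthesis: afshufakhfagay → afoshufakhfagay.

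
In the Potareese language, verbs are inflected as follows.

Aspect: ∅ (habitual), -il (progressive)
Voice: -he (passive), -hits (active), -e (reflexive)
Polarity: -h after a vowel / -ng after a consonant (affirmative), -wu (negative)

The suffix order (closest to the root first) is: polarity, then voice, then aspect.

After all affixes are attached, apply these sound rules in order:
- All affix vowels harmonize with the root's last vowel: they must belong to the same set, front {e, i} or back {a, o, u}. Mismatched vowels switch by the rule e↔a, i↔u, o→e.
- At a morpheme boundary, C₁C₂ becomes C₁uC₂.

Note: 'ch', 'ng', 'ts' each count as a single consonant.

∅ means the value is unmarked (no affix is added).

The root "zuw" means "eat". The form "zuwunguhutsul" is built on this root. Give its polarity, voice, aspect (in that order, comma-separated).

affirmative, active, progressive

Segment: zuw-ng-hits-il.
polarity: -h/ng → affirmative.
voice: -hits → active.
aspect: -il → progressive.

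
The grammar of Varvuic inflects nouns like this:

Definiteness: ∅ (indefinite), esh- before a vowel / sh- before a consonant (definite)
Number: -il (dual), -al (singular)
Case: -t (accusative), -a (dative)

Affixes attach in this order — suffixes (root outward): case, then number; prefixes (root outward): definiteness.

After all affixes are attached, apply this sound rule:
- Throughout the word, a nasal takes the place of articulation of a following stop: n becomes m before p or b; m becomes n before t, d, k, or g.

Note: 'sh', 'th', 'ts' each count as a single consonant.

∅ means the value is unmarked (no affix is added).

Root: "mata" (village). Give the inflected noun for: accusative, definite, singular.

shmatatal

Attach case accusative -t → matat.
Attach definiteness definite sh- (before consonant 'm') → shmatat.
Attach number singular -al → shmatatal.
Nasal assimilation: no change.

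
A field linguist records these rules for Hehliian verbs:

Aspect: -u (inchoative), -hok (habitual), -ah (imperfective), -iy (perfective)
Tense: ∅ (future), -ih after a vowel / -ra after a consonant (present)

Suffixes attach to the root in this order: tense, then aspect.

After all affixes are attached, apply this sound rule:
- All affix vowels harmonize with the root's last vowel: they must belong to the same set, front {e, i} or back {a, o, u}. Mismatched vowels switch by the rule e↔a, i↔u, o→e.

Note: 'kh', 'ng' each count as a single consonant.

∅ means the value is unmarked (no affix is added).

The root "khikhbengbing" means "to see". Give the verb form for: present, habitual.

Attach tense present -ra (after consonant 'ng') → khikhbengbingra.
Attach aspect habitual -hok → khikhbengbingrahok.
Apply vowel harmony: khikhbengbingrahok → khikhbengbingrehek.

khikhbengbingrehek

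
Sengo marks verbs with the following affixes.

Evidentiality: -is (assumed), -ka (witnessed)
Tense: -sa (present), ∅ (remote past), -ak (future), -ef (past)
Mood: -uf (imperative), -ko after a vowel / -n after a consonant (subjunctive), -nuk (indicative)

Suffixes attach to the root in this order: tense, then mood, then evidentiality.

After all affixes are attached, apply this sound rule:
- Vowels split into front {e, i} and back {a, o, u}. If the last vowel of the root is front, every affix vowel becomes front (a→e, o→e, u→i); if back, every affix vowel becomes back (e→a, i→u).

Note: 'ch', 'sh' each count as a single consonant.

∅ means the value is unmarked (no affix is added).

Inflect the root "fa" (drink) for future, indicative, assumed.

faaknukus

Attach tense future -ak → faak.
Attach mood indicative -nuk → faaknuk.
Attach evidentiality assumed -is → faaknukis.
Apply vowel harmony: faaknukis → faaknukus.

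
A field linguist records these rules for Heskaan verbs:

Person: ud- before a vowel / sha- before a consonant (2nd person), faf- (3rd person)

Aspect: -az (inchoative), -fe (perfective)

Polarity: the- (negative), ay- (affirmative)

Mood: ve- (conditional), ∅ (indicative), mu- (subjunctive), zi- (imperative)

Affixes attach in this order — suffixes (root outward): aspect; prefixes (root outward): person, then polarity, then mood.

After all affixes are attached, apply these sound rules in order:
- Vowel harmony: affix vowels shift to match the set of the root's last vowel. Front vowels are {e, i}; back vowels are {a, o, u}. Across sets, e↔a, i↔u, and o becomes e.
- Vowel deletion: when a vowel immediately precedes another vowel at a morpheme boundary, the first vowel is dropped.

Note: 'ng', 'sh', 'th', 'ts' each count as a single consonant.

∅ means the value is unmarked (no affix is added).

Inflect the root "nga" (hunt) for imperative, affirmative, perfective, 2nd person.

zayshangafa

Attach person 2nd person sha- (before consonant 'ng') → shanga.
Attach polarity affirmative ay- → ayshanga.
Attach aspect perfective -fe → ayshangafe.
Attach mood imperative zi- → ziayshangafe.
Apply vowel harmony: ziayshangafe → zuayshangafa.
Apply vowel deletion: zuayshangafa → zayshangafa.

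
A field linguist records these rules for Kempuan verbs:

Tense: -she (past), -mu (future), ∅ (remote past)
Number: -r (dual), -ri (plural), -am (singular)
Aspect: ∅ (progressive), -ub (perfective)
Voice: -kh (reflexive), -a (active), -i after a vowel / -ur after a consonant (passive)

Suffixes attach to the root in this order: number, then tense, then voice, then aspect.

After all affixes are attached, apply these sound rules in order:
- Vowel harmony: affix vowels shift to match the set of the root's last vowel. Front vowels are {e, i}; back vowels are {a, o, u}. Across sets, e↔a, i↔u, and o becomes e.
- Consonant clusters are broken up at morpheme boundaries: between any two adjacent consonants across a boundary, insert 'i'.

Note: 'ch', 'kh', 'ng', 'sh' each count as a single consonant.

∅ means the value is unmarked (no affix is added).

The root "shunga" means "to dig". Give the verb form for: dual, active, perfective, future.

shungarimuaub

Attach number dual -r → shungar.
Attach tense future -mu → shungarmu.
Attach voice active -a → shungarmua.
Attach aspect perfective -ub → shungarmuaub.
Vowel harmony: no change.
Apply epenthesis: shungarmuaub → shungarimuaub.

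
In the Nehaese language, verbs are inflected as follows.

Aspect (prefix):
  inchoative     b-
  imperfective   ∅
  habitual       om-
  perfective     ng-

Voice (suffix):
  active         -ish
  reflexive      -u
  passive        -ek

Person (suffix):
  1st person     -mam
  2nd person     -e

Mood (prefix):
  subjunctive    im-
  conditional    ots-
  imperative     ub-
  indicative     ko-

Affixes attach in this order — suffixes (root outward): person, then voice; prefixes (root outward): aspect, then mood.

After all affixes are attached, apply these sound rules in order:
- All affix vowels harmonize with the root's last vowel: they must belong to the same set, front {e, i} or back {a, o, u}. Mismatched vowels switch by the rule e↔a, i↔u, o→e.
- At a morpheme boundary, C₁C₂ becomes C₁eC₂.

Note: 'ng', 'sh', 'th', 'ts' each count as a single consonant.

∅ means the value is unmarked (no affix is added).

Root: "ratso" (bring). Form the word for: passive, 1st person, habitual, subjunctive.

umomeratsomamak

Attach person 1st person -mam → ratsomam.
Attach aspect habitual om- → omratsomam.
Attach voice passive -ek → omratsomamek.
Attach mood subjunctive im- → imomratsomamek.
Apply vowel harmony: imomratsomamek → umomratsomamak.
Apply epenthesis: umomratsomamak → umomeratsomamak.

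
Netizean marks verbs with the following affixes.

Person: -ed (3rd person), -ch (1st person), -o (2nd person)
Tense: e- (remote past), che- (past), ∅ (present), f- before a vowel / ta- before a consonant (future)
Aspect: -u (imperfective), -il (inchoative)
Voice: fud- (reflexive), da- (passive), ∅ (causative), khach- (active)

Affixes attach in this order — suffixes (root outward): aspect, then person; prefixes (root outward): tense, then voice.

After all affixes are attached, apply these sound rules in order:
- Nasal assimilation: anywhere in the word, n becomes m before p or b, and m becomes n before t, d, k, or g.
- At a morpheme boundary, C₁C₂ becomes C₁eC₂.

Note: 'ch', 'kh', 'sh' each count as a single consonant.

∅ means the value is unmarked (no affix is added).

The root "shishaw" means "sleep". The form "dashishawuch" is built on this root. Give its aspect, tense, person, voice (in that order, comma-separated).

imperfective, present, 1st person, passive

Segment: da-shishaw-u-ch.
aspect: -u → imperfective.
tense: ∅ → present.
person: -ch → 1st person.
voice: da- → passive.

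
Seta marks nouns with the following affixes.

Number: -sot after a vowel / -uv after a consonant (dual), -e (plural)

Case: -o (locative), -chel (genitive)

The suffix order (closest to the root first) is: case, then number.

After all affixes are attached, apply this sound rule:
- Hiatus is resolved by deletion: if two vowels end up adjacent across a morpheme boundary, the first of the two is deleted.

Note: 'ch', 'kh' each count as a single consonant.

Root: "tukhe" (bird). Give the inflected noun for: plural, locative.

Attach case locative -o → tukheo.
Attach number plural -e → tukheoe.
Apply vowel deletion: tukheoe → tukhe.

tukhe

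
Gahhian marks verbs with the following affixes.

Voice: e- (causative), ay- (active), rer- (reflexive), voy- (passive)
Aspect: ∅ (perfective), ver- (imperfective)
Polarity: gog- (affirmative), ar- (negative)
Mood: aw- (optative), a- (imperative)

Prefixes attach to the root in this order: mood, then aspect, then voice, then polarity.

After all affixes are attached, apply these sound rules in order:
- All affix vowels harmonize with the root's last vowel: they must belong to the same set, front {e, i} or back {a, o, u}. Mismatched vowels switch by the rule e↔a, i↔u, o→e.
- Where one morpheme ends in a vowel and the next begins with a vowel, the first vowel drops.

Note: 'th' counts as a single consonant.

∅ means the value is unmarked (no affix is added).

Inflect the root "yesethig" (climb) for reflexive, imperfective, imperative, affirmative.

Attach mood imperative a- → ayesethig.
Attach aspect imperfective ver- → verayesethig.
Attach voice reflexive rer- → rerverayesethig.
Attach polarity affirmative gog- → gogrerverayesethig.
Apply vowel harmony: gogrerverayesethig → gegrervereyesethig.
Vowel deletion: no change.

gegrervereyesethig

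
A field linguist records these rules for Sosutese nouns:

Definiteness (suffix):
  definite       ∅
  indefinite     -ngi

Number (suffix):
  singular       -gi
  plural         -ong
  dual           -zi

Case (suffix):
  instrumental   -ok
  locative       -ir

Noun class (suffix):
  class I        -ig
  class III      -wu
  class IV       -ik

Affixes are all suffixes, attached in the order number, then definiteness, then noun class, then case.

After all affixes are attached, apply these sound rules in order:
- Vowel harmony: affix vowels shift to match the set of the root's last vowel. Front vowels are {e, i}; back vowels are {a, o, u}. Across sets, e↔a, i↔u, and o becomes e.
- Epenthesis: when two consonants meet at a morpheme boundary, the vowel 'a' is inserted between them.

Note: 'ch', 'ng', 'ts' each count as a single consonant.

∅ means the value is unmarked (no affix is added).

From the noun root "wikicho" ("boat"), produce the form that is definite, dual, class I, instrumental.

wikichozuugok

Attach number dual -zi → wikichozi.
definiteness = definite: zero marking, form stays wikichozi.
Attach noun class class I -ig → wikichoziig.
Attach case instrumental -ok → wikichoziigok.
Apply vowel harmony: wikichoziigok → wikichozuugok.
Epenthesis: no change.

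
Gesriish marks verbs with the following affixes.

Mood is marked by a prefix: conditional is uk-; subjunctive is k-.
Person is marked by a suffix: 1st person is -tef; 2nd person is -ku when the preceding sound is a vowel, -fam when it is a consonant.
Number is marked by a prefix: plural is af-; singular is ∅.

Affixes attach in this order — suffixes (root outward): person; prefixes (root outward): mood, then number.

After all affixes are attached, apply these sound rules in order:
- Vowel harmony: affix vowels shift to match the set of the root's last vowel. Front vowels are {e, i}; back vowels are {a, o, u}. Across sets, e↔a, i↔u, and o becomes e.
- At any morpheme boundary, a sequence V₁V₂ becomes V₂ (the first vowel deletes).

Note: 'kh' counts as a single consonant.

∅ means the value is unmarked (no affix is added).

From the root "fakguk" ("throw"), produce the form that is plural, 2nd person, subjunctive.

afkfakgukfam

Attach mood subjunctive k- → kfakguk.
Attach person 2nd person -fam (after consonant 'k') → kfakgukfam.
Attach number plural af- → afkfakgukfam.
Vowel harmony: no change.
Vowel deletion: no change.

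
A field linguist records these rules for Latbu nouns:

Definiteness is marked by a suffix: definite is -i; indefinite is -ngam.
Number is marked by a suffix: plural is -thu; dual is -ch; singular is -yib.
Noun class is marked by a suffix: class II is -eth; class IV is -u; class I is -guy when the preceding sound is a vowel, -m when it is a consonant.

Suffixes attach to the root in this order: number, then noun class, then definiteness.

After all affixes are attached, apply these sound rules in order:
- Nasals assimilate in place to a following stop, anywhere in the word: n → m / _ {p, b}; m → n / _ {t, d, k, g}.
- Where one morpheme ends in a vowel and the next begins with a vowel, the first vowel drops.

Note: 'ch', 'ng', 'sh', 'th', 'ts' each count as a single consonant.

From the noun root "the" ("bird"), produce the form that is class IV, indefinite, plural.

Attach number plural -thu → thethu.
Attach noun class class IV -u → thethuu.
Attach definiteness indefinite -ngam → thethuungam.
Nasal assimilation: no change.
Apply vowel deletion: thethuungam → thethungam.

thethungam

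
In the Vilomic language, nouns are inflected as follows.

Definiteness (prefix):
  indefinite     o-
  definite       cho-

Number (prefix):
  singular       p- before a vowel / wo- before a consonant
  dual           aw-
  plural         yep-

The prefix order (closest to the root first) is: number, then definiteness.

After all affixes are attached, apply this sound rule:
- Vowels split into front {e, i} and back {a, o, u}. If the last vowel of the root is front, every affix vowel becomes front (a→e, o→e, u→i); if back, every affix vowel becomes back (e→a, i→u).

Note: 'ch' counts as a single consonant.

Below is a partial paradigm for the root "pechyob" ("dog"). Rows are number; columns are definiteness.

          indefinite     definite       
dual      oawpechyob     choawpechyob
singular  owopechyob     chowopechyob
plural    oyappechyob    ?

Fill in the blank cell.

choyappechyob

Attach number plural yep- → yeppechyob.
Attach definiteness definite cho- → choyeppechyob.
Apply vowel harmony: choyeppechyob → choyappechyob.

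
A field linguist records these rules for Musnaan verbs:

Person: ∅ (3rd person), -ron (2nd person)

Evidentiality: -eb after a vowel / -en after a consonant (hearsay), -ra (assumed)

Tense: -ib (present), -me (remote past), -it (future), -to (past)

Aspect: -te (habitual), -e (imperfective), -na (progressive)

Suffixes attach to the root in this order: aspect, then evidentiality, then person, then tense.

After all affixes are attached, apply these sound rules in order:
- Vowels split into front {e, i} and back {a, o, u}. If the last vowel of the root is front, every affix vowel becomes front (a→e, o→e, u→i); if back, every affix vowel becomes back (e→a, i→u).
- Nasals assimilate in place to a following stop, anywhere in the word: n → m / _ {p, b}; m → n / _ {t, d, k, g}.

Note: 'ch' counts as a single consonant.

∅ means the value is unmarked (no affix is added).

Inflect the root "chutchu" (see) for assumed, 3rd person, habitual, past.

Attach aspect habitual -te → chutchute.
Attach evidentiality assumed -ra → chutchutera.
person = 3rd person: zero marking, form stays chutchutera.
Attach tense past -to → chutchuterato.
Apply vowel harmony: chutchuterato → chutchutarato.
Nasal assimilation: no change.

chutchutarato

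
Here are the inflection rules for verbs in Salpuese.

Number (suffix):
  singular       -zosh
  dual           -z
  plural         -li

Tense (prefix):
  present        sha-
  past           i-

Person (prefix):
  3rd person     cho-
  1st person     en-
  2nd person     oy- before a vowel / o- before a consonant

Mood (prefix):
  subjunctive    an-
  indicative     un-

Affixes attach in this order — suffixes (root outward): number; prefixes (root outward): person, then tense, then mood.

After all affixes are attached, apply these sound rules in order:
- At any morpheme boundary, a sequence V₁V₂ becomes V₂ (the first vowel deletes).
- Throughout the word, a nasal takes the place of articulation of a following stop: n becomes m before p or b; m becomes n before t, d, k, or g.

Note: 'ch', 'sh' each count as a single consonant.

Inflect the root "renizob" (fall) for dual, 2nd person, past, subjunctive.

Attach person 2nd person o- (before consonant 'r') → orenizob.
Attach tense past i- → iorenizob.
Attach number dual -z → iorenizobz.
Attach mood subjunctive an- → aniorenizobz.
Apply vowel deletion: aniorenizobz → anorenizobz.
Nasal assimilation: no change.

anorenizobz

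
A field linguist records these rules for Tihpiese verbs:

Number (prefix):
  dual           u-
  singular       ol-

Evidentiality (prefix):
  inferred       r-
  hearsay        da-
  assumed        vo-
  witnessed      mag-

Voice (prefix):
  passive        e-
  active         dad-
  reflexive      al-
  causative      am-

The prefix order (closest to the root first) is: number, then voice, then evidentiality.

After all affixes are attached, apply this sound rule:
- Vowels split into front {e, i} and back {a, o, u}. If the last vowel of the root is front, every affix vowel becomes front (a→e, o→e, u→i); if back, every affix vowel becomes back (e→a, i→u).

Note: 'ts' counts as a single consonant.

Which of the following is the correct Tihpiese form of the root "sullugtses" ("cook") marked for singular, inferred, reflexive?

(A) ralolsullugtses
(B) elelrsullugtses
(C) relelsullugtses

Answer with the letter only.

C

Attach number singular ol- → olsullugtses.
Attach voice reflexive al- → alolsullugtses.
Attach evidentiality inferred r- → ralolsullugtses.
Apply vowel harmony: ralolsullugtses → relelsullugtses.
So the correct form is relelsullugtses, option (C).
(A) ralolsullugtses is wrong: it fails to apply the sound rule(s).
(B) elelrsullugtses is wrong: it has the affixes in the wrong order.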